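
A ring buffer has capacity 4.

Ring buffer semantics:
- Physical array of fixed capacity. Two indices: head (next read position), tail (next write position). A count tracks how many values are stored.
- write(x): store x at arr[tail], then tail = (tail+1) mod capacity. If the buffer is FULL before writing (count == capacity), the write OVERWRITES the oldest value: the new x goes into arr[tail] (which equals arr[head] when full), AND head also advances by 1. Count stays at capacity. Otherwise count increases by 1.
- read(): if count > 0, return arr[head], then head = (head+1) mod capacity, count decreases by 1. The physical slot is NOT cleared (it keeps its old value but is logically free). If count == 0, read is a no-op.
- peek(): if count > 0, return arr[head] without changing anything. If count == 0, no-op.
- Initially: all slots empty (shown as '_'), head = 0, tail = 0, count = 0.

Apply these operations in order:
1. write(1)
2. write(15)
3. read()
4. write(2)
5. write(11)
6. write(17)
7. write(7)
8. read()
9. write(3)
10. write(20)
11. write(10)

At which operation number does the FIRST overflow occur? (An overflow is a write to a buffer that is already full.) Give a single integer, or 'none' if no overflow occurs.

Answer: 7

Derivation:
After op 1 (write(1)): arr=[1 _ _ _] head=0 tail=1 count=1
After op 2 (write(15)): arr=[1 15 _ _] head=0 tail=2 count=2
After op 3 (read()): arr=[1 15 _ _] head=1 tail=2 count=1
After op 4 (write(2)): arr=[1 15 2 _] head=1 tail=3 count=2
After op 5 (write(11)): arr=[1 15 2 11] head=1 tail=0 count=3
After op 6 (write(17)): arr=[17 15 2 11] head=1 tail=1 count=4
After op 7 (write(7)): arr=[17 7 2 11] head=2 tail=2 count=4
After op 8 (read()): arr=[17 7 2 11] head=3 tail=2 count=3
After op 9 (write(3)): arr=[17 7 3 11] head=3 tail=3 count=4
After op 10 (write(20)): arr=[17 7 3 20] head=0 tail=0 count=4
After op 11 (write(10)): arr=[10 7 3 20] head=1 tail=1 count=4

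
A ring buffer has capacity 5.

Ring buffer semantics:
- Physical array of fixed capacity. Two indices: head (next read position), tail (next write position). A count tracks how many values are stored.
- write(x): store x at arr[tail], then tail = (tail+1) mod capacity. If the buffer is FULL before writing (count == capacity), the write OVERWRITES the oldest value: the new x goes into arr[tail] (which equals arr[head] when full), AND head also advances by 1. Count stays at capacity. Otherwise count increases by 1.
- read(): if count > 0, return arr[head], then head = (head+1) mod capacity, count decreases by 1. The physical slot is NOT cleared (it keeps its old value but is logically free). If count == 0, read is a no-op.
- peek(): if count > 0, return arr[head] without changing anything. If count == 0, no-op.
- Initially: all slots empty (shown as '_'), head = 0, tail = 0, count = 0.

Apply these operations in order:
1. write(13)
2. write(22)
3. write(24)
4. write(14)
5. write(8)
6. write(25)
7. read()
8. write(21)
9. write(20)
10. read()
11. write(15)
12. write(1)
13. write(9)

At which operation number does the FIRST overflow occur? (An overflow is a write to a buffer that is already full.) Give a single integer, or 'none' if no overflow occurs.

After op 1 (write(13)): arr=[13 _ _ _ _] head=0 tail=1 count=1
After op 2 (write(22)): arr=[13 22 _ _ _] head=0 tail=2 count=2
After op 3 (write(24)): arr=[13 22 24 _ _] head=0 tail=3 count=3
After op 4 (write(14)): arr=[13 22 24 14 _] head=0 tail=4 count=4
After op 5 (write(8)): arr=[13 22 24 14 8] head=0 tail=0 count=5
After op 6 (write(25)): arr=[25 22 24 14 8] head=1 tail=1 count=5
After op 7 (read()): arr=[25 22 24 14 8] head=2 tail=1 count=4
After op 8 (write(21)): arr=[25 21 24 14 8] head=2 tail=2 count=5
After op 9 (write(20)): arr=[25 21 20 14 8] head=3 tail=3 count=5
After op 10 (read()): arr=[25 21 20 14 8] head=4 tail=3 count=4
After op 11 (write(15)): arr=[25 21 20 15 8] head=4 tail=4 count=5
After op 12 (write(1)): arr=[25 21 20 15 1] head=0 tail=0 count=5
After op 13 (write(9)): arr=[9 21 20 15 1] head=1 tail=1 count=5

Answer: 6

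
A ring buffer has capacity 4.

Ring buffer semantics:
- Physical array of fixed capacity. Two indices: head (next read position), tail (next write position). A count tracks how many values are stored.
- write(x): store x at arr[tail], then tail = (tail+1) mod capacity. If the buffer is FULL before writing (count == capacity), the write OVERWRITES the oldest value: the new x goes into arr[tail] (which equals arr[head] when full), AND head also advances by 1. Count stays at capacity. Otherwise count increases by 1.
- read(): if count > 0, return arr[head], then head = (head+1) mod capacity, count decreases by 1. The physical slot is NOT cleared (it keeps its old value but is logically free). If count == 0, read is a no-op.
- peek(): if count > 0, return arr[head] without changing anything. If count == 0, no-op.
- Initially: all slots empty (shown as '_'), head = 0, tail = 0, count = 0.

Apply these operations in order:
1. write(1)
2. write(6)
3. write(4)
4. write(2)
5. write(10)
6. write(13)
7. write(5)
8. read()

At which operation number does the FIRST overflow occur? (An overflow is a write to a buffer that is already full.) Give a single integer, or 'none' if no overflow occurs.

Answer: 5

Derivation:
After op 1 (write(1)): arr=[1 _ _ _] head=0 tail=1 count=1
After op 2 (write(6)): arr=[1 6 _ _] head=0 tail=2 count=2
After op 3 (write(4)): arr=[1 6 4 _] head=0 tail=3 count=3
After op 4 (write(2)): arr=[1 6 4 2] head=0 tail=0 count=4
After op 5 (write(10)): arr=[10 6 4 2] head=1 tail=1 count=4
After op 6 (write(13)): arr=[10 13 4 2] head=2 tail=2 count=4
After op 7 (write(5)): arr=[10 13 5 2] head=3 tail=3 count=4
After op 8 (read()): arr=[10 13 5 2] head=0 tail=3 count=3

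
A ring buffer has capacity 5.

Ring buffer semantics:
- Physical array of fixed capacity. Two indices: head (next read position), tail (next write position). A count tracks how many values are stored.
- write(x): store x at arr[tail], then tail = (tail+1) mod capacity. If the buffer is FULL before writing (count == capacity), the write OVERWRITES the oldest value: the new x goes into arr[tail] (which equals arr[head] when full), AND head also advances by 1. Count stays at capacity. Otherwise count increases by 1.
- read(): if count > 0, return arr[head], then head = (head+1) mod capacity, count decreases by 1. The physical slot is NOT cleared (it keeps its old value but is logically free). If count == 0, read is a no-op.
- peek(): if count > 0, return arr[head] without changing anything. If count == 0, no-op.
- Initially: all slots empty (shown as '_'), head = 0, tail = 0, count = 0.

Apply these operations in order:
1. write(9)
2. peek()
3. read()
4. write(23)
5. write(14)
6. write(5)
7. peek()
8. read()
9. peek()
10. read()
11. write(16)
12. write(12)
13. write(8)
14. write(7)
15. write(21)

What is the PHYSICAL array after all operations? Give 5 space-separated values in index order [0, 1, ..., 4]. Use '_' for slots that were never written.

Answer: 12 8 7 21 16

Derivation:
After op 1 (write(9)): arr=[9 _ _ _ _] head=0 tail=1 count=1
After op 2 (peek()): arr=[9 _ _ _ _] head=0 tail=1 count=1
After op 3 (read()): arr=[9 _ _ _ _] head=1 tail=1 count=0
After op 4 (write(23)): arr=[9 23 _ _ _] head=1 tail=2 count=1
After op 5 (write(14)): arr=[9 23 14 _ _] head=1 tail=3 count=2
After op 6 (write(5)): arr=[9 23 14 5 _] head=1 tail=4 count=3
After op 7 (peek()): arr=[9 23 14 5 _] head=1 tail=4 count=3
After op 8 (read()): arr=[9 23 14 5 _] head=2 tail=4 count=2
After op 9 (peek()): arr=[9 23 14 5 _] head=2 tail=4 count=2
After op 10 (read()): arr=[9 23 14 5 _] head=3 tail=4 count=1
After op 11 (write(16)): arr=[9 23 14 5 16] head=3 tail=0 count=2
After op 12 (write(12)): arr=[12 23 14 5 16] head=3 tail=1 count=3
After op 13 (write(8)): arr=[12 8 14 5 16] head=3 tail=2 count=4
After op 14 (write(7)): arr=[12 8 7 5 16] head=3 tail=3 count=5
After op 15 (write(21)): arr=[12 8 7 21 16] head=4 tail=4 count=5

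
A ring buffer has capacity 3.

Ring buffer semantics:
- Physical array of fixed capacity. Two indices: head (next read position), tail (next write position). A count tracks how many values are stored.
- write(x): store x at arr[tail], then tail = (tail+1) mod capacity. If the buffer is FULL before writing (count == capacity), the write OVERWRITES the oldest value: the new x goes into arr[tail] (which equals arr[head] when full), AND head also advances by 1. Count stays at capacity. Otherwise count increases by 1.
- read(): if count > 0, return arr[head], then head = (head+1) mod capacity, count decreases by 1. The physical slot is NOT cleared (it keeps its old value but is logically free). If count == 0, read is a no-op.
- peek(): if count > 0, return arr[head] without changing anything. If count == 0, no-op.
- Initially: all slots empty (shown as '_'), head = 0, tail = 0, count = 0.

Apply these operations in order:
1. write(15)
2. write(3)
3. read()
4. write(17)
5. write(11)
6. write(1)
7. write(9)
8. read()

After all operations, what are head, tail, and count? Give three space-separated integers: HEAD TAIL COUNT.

Answer: 1 0 2

Derivation:
After op 1 (write(15)): arr=[15 _ _] head=0 tail=1 count=1
After op 2 (write(3)): arr=[15 3 _] head=0 tail=2 count=2
After op 3 (read()): arr=[15 3 _] head=1 tail=2 count=1
After op 4 (write(17)): arr=[15 3 17] head=1 tail=0 count=2
After op 5 (write(11)): arr=[11 3 17] head=1 tail=1 count=3
After op 6 (write(1)): arr=[11 1 17] head=2 tail=2 count=3
After op 7 (write(9)): arr=[11 1 9] head=0 tail=0 count=3
After op 8 (read()): arr=[11 1 9] head=1 tail=0 count=2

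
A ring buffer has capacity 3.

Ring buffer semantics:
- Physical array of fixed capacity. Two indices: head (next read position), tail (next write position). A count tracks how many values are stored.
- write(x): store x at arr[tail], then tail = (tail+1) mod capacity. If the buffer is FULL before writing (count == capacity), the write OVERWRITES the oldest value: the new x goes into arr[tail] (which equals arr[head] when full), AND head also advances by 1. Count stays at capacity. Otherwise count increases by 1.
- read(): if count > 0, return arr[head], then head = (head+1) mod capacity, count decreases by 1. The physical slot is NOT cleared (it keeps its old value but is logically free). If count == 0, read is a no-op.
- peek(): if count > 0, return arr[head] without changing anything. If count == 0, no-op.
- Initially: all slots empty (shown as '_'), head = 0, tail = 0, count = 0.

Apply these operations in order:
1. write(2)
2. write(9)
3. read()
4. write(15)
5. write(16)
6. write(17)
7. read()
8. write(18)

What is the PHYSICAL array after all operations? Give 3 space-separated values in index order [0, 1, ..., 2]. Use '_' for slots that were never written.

After op 1 (write(2)): arr=[2 _ _] head=0 tail=1 count=1
After op 2 (write(9)): arr=[2 9 _] head=0 tail=2 count=2
After op 3 (read()): arr=[2 9 _] head=1 tail=2 count=1
After op 4 (write(15)): arr=[2 9 15] head=1 tail=0 count=2
After op 5 (write(16)): arr=[16 9 15] head=1 tail=1 count=3
After op 6 (write(17)): arr=[16 17 15] head=2 tail=2 count=3
After op 7 (read()): arr=[16 17 15] head=0 tail=2 count=2
After op 8 (write(18)): arr=[16 17 18] head=0 tail=0 count=3

Answer: 16 17 18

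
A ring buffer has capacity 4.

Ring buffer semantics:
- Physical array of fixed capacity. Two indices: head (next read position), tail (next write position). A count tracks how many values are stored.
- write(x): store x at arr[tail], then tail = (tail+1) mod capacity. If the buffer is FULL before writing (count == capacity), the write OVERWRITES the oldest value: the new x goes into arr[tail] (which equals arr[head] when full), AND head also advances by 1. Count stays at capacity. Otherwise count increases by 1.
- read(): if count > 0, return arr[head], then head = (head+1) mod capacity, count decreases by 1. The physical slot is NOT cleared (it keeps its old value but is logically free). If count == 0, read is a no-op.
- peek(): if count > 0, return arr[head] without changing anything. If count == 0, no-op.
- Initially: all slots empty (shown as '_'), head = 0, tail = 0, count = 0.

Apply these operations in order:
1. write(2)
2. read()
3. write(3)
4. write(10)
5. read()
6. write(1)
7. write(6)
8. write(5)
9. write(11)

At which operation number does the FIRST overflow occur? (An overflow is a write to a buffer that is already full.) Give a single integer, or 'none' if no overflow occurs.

After op 1 (write(2)): arr=[2 _ _ _] head=0 tail=1 count=1
After op 2 (read()): arr=[2 _ _ _] head=1 tail=1 count=0
After op 3 (write(3)): arr=[2 3 _ _] head=1 tail=2 count=1
After op 4 (write(10)): arr=[2 3 10 _] head=1 tail=3 count=2
After op 5 (read()): arr=[2 3 10 _] head=2 tail=3 count=1
After op 6 (write(1)): arr=[2 3 10 1] head=2 tail=0 count=2
After op 7 (write(6)): arr=[6 3 10 1] head=2 tail=1 count=3
After op 8 (write(5)): arr=[6 5 10 1] head=2 tail=2 count=4
After op 9 (write(11)): arr=[6 5 11 1] head=3 tail=3 count=4

Answer: 9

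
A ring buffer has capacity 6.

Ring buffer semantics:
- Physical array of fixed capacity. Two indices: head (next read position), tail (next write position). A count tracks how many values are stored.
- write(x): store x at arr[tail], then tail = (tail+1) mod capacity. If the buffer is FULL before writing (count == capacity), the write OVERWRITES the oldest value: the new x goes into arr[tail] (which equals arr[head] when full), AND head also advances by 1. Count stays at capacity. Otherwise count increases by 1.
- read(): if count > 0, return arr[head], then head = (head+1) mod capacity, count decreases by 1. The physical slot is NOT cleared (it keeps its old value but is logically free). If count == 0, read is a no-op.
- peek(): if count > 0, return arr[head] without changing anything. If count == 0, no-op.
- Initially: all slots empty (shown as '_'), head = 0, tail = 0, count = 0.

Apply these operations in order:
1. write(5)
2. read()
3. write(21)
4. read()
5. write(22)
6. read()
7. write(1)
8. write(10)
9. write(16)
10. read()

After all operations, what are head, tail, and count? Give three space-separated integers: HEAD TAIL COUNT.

After op 1 (write(5)): arr=[5 _ _ _ _ _] head=0 tail=1 count=1
After op 2 (read()): arr=[5 _ _ _ _ _] head=1 tail=1 count=0
After op 3 (write(21)): arr=[5 21 _ _ _ _] head=1 tail=2 count=1
After op 4 (read()): arr=[5 21 _ _ _ _] head=2 tail=2 count=0
After op 5 (write(22)): arr=[5 21 22 _ _ _] head=2 tail=3 count=1
After op 6 (read()): arr=[5 21 22 _ _ _] head=3 tail=3 count=0
After op 7 (write(1)): arr=[5 21 22 1 _ _] head=3 tail=4 count=1
After op 8 (write(10)): arr=[5 21 22 1 10 _] head=3 tail=5 count=2
After op 9 (write(16)): arr=[5 21 22 1 10 16] head=3 tail=0 count=3
After op 10 (read()): arr=[5 21 22 1 10 16] head=4 tail=0 count=2

Answer: 4 0 2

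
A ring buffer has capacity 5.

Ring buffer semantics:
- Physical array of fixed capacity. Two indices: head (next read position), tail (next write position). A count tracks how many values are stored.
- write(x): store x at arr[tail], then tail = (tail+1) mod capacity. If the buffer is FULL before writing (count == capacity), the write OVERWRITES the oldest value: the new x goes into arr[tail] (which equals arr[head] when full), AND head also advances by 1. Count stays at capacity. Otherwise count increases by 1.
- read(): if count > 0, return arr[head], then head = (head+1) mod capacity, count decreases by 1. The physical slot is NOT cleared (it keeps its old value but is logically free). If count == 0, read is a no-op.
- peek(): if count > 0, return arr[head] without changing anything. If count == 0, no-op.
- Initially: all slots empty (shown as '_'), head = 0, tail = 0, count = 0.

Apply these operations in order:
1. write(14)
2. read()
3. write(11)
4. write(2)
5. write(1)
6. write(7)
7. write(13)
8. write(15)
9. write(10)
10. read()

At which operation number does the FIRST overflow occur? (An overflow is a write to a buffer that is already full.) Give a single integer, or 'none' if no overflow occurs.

Answer: 8

Derivation:
After op 1 (write(14)): arr=[14 _ _ _ _] head=0 tail=1 count=1
After op 2 (read()): arr=[14 _ _ _ _] head=1 tail=1 count=0
After op 3 (write(11)): arr=[14 11 _ _ _] head=1 tail=2 count=1
After op 4 (write(2)): arr=[14 11 2 _ _] head=1 tail=3 count=2
After op 5 (write(1)): arr=[14 11 2 1 _] head=1 tail=4 count=3
After op 6 (write(7)): arr=[14 11 2 1 7] head=1 tail=0 count=4
After op 7 (write(13)): arr=[13 11 2 1 7] head=1 tail=1 count=5
After op 8 (write(15)): arr=[13 15 2 1 7] head=2 tail=2 count=5
After op 9 (write(10)): arr=[13 15 10 1 7] head=3 tail=3 count=5
After op 10 (read()): arr=[13 15 10 1 7] head=4 tail=3 count=4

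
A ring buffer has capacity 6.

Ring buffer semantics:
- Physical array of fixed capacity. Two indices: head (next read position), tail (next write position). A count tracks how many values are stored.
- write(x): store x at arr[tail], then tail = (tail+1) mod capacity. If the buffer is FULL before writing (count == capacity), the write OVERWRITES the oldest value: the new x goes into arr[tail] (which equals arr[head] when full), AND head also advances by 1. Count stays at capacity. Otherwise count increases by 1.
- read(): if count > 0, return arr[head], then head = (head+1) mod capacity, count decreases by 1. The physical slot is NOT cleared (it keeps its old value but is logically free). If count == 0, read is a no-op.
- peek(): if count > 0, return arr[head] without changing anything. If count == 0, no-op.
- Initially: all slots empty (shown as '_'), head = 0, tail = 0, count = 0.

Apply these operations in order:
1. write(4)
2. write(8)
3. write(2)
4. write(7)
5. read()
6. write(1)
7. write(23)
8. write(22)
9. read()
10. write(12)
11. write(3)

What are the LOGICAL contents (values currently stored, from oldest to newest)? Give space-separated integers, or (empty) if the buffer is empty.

Answer: 7 1 23 22 12 3

Derivation:
After op 1 (write(4)): arr=[4 _ _ _ _ _] head=0 tail=1 count=1
After op 2 (write(8)): arr=[4 8 _ _ _ _] head=0 tail=2 count=2
After op 3 (write(2)): arr=[4 8 2 _ _ _] head=0 tail=3 count=3
After op 4 (write(7)): arr=[4 8 2 7 _ _] head=0 tail=4 count=4
After op 5 (read()): arr=[4 8 2 7 _ _] head=1 tail=4 count=3
After op 6 (write(1)): arr=[4 8 2 7 1 _] head=1 tail=5 count=4
After op 7 (write(23)): arr=[4 8 2 7 1 23] head=1 tail=0 count=5
After op 8 (write(22)): arr=[22 8 2 7 1 23] head=1 tail=1 count=6
After op 9 (read()): arr=[22 8 2 7 1 23] head=2 tail=1 count=5
After op 10 (write(12)): arr=[22 12 2 7 1 23] head=2 tail=2 count=6
After op 11 (write(3)): arr=[22 12 3 7 1 23] head=3 tail=3 count=6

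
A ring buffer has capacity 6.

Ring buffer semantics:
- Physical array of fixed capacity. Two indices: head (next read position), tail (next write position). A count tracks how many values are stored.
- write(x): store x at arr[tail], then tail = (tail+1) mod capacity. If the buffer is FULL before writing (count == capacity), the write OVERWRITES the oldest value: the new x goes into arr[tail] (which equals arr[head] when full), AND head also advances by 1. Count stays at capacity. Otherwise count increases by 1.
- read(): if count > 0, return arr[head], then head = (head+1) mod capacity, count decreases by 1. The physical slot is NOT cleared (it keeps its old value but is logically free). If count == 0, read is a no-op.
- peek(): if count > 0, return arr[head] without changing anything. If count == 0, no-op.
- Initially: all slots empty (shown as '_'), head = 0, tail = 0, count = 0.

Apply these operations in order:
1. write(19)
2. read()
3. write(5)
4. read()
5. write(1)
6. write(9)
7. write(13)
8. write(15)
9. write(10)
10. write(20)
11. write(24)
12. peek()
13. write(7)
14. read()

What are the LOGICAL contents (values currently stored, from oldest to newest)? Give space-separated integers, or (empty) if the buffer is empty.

After op 1 (write(19)): arr=[19 _ _ _ _ _] head=0 tail=1 count=1
After op 2 (read()): arr=[19 _ _ _ _ _] head=1 tail=1 count=0
After op 3 (write(5)): arr=[19 5 _ _ _ _] head=1 tail=2 count=1
After op 4 (read()): arr=[19 5 _ _ _ _] head=2 tail=2 count=0
After op 5 (write(1)): arr=[19 5 1 _ _ _] head=2 tail=3 count=1
After op 6 (write(9)): arr=[19 5 1 9 _ _] head=2 tail=4 count=2
After op 7 (write(13)): arr=[19 5 1 9 13 _] head=2 tail=5 count=3
After op 8 (write(15)): arr=[19 5 1 9 13 15] head=2 tail=0 count=4
After op 9 (write(10)): arr=[10 5 1 9 13 15] head=2 tail=1 count=5
After op 10 (write(20)): arr=[10 20 1 9 13 15] head=2 tail=2 count=6
After op 11 (write(24)): arr=[10 20 24 9 13 15] head=3 tail=3 count=6
After op 12 (peek()): arr=[10 20 24 9 13 15] head=3 tail=3 count=6
After op 13 (write(7)): arr=[10 20 24 7 13 15] head=4 tail=4 count=6
After op 14 (read()): arr=[10 20 24 7 13 15] head=5 tail=4 count=5

Answer: 15 10 20 24 7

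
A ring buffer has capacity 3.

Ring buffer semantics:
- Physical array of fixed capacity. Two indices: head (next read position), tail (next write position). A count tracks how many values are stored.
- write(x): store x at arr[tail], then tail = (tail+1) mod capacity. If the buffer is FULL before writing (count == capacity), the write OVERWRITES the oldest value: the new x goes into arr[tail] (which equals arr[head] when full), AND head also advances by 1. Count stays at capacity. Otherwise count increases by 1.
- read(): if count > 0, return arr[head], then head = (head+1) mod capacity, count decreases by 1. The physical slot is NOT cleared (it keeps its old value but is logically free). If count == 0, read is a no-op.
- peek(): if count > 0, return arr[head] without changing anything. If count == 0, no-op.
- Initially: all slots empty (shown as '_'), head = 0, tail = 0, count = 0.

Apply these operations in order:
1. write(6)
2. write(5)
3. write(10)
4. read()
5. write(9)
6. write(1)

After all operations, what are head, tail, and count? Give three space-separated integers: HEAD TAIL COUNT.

After op 1 (write(6)): arr=[6 _ _] head=0 tail=1 count=1
After op 2 (write(5)): arr=[6 5 _] head=0 tail=2 count=2
After op 3 (write(10)): arr=[6 5 10] head=0 tail=0 count=3
After op 4 (read()): arr=[6 5 10] head=1 tail=0 count=2
After op 5 (write(9)): arr=[9 5 10] head=1 tail=1 count=3
After op 6 (write(1)): arr=[9 1 10] head=2 tail=2 count=3

Answer: 2 2 3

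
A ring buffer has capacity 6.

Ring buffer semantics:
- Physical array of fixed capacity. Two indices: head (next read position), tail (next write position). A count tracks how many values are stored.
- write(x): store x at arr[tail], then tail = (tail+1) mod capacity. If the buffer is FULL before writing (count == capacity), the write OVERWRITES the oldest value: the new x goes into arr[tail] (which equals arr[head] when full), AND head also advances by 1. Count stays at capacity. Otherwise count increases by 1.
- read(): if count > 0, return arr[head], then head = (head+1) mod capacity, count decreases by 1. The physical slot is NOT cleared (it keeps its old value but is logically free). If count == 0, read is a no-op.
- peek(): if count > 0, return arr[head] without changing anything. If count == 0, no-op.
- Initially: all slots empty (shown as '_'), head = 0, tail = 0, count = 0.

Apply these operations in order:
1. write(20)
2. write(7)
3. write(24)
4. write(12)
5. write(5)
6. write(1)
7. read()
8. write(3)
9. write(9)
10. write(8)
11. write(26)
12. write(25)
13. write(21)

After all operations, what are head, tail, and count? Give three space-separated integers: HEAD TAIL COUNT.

Answer: 0 0 6

Derivation:
After op 1 (write(20)): arr=[20 _ _ _ _ _] head=0 tail=1 count=1
After op 2 (write(7)): arr=[20 7 _ _ _ _] head=0 tail=2 count=2
After op 3 (write(24)): arr=[20 7 24 _ _ _] head=0 tail=3 count=3
After op 4 (write(12)): arr=[20 7 24 12 _ _] head=0 tail=4 count=4
After op 5 (write(5)): arr=[20 7 24 12 5 _] head=0 tail=5 count=5
After op 6 (write(1)): arr=[20 7 24 12 5 1] head=0 tail=0 count=6
After op 7 (read()): arr=[20 7 24 12 5 1] head=1 tail=0 count=5
After op 8 (write(3)): arr=[3 7 24 12 5 1] head=1 tail=1 count=6
After op 9 (write(9)): arr=[3 9 24 12 5 1] head=2 tail=2 count=6
After op 10 (write(8)): arr=[3 9 8 12 5 1] head=3 tail=3 count=6
After op 11 (write(26)): arr=[3 9 8 26 5 1] head=4 tail=4 count=6
After op 12 (write(25)): arr=[3 9 8 26 25 1] head=5 tail=5 count=6
After op 13 (write(21)): arr=[3 9 8 26 25 21] head=0 tail=0 count=6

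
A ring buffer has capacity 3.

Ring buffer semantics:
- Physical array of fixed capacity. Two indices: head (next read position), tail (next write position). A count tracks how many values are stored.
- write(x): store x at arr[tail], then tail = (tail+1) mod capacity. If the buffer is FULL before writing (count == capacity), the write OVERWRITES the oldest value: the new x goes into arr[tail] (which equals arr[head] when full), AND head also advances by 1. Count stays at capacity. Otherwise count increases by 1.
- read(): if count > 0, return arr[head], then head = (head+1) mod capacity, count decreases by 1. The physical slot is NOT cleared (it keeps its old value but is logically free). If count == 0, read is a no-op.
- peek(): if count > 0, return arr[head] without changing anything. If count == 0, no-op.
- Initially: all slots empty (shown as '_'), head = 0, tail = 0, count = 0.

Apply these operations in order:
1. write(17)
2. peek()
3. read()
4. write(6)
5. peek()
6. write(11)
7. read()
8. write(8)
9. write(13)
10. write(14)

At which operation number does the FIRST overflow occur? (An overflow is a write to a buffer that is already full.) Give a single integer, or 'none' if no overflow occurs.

Answer: 10

Derivation:
After op 1 (write(17)): arr=[17 _ _] head=0 tail=1 count=1
After op 2 (peek()): arr=[17 _ _] head=0 tail=1 count=1
After op 3 (read()): arr=[17 _ _] head=1 tail=1 count=0
After op 4 (write(6)): arr=[17 6 _] head=1 tail=2 count=1
After op 5 (peek()): arr=[17 6 _] head=1 tail=2 count=1
After op 6 (write(11)): arr=[17 6 11] head=1 tail=0 count=2
After op 7 (read()): arr=[17 6 11] head=2 tail=0 count=1
After op 8 (write(8)): arr=[8 6 11] head=2 tail=1 count=2
After op 9 (write(13)): arr=[8 13 11] head=2 tail=2 count=3
After op 10 (write(14)): arr=[8 13 14] head=0 tail=0 count=3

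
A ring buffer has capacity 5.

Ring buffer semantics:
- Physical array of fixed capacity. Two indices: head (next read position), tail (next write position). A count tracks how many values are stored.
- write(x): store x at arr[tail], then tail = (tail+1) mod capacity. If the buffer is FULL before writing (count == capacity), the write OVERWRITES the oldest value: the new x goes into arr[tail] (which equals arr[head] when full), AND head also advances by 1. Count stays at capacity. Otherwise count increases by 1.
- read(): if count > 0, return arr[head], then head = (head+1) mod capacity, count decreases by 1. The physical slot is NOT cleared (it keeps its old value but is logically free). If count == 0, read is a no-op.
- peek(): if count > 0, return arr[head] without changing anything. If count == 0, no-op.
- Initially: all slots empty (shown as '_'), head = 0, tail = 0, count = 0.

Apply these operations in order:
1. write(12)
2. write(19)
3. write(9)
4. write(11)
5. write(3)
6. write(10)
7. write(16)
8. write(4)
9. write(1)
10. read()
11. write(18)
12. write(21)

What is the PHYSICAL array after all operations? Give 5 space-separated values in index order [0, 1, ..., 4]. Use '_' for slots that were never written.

Answer: 21 16 4 1 18

Derivation:
After op 1 (write(12)): arr=[12 _ _ _ _] head=0 tail=1 count=1
After op 2 (write(19)): arr=[12 19 _ _ _] head=0 tail=2 count=2
After op 3 (write(9)): arr=[12 19 9 _ _] head=0 tail=3 count=3
After op 4 (write(11)): arr=[12 19 9 11 _] head=0 tail=4 count=4
After op 5 (write(3)): arr=[12 19 9 11 3] head=0 tail=0 count=5
After op 6 (write(10)): arr=[10 19 9 11 3] head=1 tail=1 count=5
After op 7 (write(16)): arr=[10 16 9 11 3] head=2 tail=2 count=5
After op 8 (write(4)): arr=[10 16 4 11 3] head=3 tail=3 count=5
After op 9 (write(1)): arr=[10 16 4 1 3] head=4 tail=4 count=5
After op 10 (read()): arr=[10 16 4 1 3] head=0 tail=4 count=4
After op 11 (write(18)): arr=[10 16 4 1 18] head=0 tail=0 count=5
After op 12 (write(21)): arr=[21 16 4 1 18] head=1 tail=1 count=5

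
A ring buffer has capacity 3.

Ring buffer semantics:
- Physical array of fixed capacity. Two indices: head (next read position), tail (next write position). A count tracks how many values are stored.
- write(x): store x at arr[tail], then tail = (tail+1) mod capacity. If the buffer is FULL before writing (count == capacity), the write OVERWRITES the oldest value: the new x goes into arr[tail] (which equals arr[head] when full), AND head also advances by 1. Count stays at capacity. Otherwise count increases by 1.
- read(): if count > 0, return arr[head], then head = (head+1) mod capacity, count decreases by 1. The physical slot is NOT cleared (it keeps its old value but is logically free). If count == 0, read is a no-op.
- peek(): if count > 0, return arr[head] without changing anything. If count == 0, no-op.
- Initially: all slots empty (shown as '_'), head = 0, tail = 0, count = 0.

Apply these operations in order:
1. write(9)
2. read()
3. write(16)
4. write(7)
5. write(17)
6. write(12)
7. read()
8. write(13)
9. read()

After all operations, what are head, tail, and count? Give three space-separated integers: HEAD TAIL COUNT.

Answer: 1 0 2

Derivation:
After op 1 (write(9)): arr=[9 _ _] head=0 tail=1 count=1
After op 2 (read()): arr=[9 _ _] head=1 tail=1 count=0
After op 3 (write(16)): arr=[9 16 _] head=1 tail=2 count=1
After op 4 (write(7)): arr=[9 16 7] head=1 tail=0 count=2
After op 5 (write(17)): arr=[17 16 7] head=1 tail=1 count=3
After op 6 (write(12)): arr=[17 12 7] head=2 tail=2 count=3
After op 7 (read()): arr=[17 12 7] head=0 tail=2 count=2
After op 8 (write(13)): arr=[17 12 13] head=0 tail=0 count=3
After op 9 (read()): arr=[17 12 13] head=1 tail=0 count=2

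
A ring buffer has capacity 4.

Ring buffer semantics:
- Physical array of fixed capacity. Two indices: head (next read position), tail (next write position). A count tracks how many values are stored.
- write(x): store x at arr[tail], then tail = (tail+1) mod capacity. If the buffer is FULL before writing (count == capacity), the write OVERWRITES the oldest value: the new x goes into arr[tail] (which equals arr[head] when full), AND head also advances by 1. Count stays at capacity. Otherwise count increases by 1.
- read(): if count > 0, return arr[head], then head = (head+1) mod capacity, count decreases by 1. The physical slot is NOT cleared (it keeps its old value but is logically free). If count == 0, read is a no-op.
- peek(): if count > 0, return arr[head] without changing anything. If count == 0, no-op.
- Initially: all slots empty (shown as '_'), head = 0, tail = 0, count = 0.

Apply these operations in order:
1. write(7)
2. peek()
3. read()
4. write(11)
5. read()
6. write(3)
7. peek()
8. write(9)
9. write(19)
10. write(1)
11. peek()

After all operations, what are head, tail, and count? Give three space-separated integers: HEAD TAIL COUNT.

After op 1 (write(7)): arr=[7 _ _ _] head=0 tail=1 count=1
After op 2 (peek()): arr=[7 _ _ _] head=0 tail=1 count=1
After op 3 (read()): arr=[7 _ _ _] head=1 tail=1 count=0
After op 4 (write(11)): arr=[7 11 _ _] head=1 tail=2 count=1
After op 5 (read()): arr=[7 11 _ _] head=2 tail=2 count=0
After op 6 (write(3)): arr=[7 11 3 _] head=2 tail=3 count=1
After op 7 (peek()): arr=[7 11 3 _] head=2 tail=3 count=1
After op 8 (write(9)): arr=[7 11 3 9] head=2 tail=0 count=2
After op 9 (write(19)): arr=[19 11 3 9] head=2 tail=1 count=3
After op 10 (write(1)): arr=[19 1 3 9] head=2 tail=2 count=4
After op 11 (peek()): arr=[19 1 3 9] head=2 tail=2 count=4

Answer: 2 2 4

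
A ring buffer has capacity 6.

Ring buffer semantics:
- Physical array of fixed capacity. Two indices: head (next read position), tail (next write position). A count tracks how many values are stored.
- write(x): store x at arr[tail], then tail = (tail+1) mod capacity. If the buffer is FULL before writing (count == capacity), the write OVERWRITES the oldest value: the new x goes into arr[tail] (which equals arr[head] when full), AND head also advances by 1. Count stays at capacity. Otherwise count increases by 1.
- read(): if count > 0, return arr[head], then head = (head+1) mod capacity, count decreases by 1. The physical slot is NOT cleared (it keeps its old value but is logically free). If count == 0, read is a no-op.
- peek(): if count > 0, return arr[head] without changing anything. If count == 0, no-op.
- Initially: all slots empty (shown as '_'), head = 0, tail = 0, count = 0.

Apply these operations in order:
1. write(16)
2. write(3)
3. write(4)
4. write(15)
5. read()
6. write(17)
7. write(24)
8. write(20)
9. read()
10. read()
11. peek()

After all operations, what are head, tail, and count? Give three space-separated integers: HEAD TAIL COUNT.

Answer: 3 1 4

Derivation:
After op 1 (write(16)): arr=[16 _ _ _ _ _] head=0 tail=1 count=1
After op 2 (write(3)): arr=[16 3 _ _ _ _] head=0 tail=2 count=2
After op 3 (write(4)): arr=[16 3 4 _ _ _] head=0 tail=3 count=3
After op 4 (write(15)): arr=[16 3 4 15 _ _] head=0 tail=4 count=4
After op 5 (read()): arr=[16 3 4 15 _ _] head=1 tail=4 count=3
After op 6 (write(17)): arr=[16 3 4 15 17 _] head=1 tail=5 count=4
After op 7 (write(24)): arr=[16 3 4 15 17 24] head=1 tail=0 count=5
After op 8 (write(20)): arr=[20 3 4 15 17 24] head=1 tail=1 count=6
After op 9 (read()): arr=[20 3 4 15 17 24] head=2 tail=1 count=5
After op 10 (read()): arr=[20 3 4 15 17 24] head=3 tail=1 count=4
After op 11 (peek()): arr=[20 3 4 15 17 24] head=3 tail=1 count=4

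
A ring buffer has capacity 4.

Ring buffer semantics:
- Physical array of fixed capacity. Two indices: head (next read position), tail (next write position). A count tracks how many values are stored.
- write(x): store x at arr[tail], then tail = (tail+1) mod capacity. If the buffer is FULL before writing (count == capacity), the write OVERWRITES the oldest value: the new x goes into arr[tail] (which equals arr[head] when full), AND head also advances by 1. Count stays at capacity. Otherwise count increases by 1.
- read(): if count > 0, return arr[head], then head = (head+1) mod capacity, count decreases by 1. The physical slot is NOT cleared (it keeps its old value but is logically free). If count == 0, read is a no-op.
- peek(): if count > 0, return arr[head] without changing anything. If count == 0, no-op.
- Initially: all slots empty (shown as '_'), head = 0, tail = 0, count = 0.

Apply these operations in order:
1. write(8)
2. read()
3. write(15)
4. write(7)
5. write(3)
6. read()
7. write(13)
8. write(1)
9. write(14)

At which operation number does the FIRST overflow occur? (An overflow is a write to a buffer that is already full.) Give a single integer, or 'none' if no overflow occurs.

Answer: 9

Derivation:
After op 1 (write(8)): arr=[8 _ _ _] head=0 tail=1 count=1
After op 2 (read()): arr=[8 _ _ _] head=1 tail=1 count=0
After op 3 (write(15)): arr=[8 15 _ _] head=1 tail=2 count=1
After op 4 (write(7)): arr=[8 15 7 _] head=1 tail=3 count=2
After op 5 (write(3)): arr=[8 15 7 3] head=1 tail=0 count=3
After op 6 (read()): arr=[8 15 7 3] head=2 tail=0 count=2
After op 7 (write(13)): arr=[13 15 7 3] head=2 tail=1 count=3
After op 8 (write(1)): arr=[13 1 7 3] head=2 tail=2 count=4
After op 9 (write(14)): arr=[13 1 14 3] head=3 tail=3 count=4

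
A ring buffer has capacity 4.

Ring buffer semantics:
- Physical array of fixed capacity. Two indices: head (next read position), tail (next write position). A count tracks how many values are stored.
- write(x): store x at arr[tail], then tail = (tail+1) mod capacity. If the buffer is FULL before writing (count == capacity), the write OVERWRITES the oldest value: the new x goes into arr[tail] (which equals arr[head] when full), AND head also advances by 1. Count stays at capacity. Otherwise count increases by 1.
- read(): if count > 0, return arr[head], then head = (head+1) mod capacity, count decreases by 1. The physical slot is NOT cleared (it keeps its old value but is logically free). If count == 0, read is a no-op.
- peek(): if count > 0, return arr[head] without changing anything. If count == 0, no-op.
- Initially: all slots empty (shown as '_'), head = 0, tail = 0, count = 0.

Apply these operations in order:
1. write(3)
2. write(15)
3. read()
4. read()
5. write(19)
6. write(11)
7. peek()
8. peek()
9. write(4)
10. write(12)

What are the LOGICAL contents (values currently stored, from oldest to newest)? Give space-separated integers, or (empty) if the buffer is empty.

Answer: 19 11 4 12

Derivation:
After op 1 (write(3)): arr=[3 _ _ _] head=0 tail=1 count=1
After op 2 (write(15)): arr=[3 15 _ _] head=0 tail=2 count=2
After op 3 (read()): arr=[3 15 _ _] head=1 tail=2 count=1
After op 4 (read()): arr=[3 15 _ _] head=2 tail=2 count=0
After op 5 (write(19)): arr=[3 15 19 _] head=2 tail=3 count=1
After op 6 (write(11)): arr=[3 15 19 11] head=2 tail=0 count=2
After op 7 (peek()): arr=[3 15 19 11] head=2 tail=0 count=2
After op 8 (peek()): arr=[3 15 19 11] head=2 tail=0 count=2
After op 9 (write(4)): arr=[4 15 19 11] head=2 tail=1 count=3
After op 10 (write(12)): arr=[4 12 19 11] head=2 tail=2 count=4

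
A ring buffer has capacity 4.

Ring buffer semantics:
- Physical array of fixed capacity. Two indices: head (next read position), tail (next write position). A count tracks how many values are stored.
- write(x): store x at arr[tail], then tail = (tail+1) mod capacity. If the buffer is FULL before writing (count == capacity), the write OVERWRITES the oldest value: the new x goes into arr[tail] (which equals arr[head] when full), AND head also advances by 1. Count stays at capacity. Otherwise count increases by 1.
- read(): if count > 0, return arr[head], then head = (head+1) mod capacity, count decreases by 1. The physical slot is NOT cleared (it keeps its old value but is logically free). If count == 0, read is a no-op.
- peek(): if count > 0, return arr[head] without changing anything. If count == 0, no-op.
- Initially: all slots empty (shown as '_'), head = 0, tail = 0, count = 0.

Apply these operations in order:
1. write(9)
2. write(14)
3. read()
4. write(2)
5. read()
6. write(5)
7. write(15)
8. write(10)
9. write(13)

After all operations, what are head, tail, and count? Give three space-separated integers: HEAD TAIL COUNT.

After op 1 (write(9)): arr=[9 _ _ _] head=0 tail=1 count=1
After op 2 (write(14)): arr=[9 14 _ _] head=0 tail=2 count=2
After op 3 (read()): arr=[9 14 _ _] head=1 tail=2 count=1
After op 4 (write(2)): arr=[9 14 2 _] head=1 tail=3 count=2
After op 5 (read()): arr=[9 14 2 _] head=2 tail=3 count=1
After op 6 (write(5)): arr=[9 14 2 5] head=2 tail=0 count=2
After op 7 (write(15)): arr=[15 14 2 5] head=2 tail=1 count=3
After op 8 (write(10)): arr=[15 10 2 5] head=2 tail=2 count=4
After op 9 (write(13)): arr=[15 10 13 5] head=3 tail=3 count=4

Answer: 3 3 4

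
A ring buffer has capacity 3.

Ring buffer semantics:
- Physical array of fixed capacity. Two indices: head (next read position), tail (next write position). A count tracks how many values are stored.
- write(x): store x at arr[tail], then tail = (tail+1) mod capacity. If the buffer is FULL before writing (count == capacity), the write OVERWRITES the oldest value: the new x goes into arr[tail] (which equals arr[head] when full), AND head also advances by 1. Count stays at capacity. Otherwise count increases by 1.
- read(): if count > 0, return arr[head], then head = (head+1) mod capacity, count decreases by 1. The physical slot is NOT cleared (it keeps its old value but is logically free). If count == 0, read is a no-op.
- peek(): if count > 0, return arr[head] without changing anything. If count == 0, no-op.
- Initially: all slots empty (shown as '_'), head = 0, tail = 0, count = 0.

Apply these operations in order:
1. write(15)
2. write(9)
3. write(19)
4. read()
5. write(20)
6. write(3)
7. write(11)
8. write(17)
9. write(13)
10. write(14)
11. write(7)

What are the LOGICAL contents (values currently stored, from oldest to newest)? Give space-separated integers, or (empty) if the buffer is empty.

After op 1 (write(15)): arr=[15 _ _] head=0 tail=1 count=1
After op 2 (write(9)): arr=[15 9 _] head=0 tail=2 count=2
After op 3 (write(19)): arr=[15 9 19] head=0 tail=0 count=3
After op 4 (read()): arr=[15 9 19] head=1 tail=0 count=2
After op 5 (write(20)): arr=[20 9 19] head=1 tail=1 count=3
After op 6 (write(3)): arr=[20 3 19] head=2 tail=2 count=3
After op 7 (write(11)): arr=[20 3 11] head=0 tail=0 count=3
After op 8 (write(17)): arr=[17 3 11] head=1 tail=1 count=3
After op 9 (write(13)): arr=[17 13 11] head=2 tail=2 count=3
After op 10 (write(14)): arr=[17 13 14] head=0 tail=0 count=3
After op 11 (write(7)): arr=[7 13 14] head=1 tail=1 count=3

Answer: 13 14 7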